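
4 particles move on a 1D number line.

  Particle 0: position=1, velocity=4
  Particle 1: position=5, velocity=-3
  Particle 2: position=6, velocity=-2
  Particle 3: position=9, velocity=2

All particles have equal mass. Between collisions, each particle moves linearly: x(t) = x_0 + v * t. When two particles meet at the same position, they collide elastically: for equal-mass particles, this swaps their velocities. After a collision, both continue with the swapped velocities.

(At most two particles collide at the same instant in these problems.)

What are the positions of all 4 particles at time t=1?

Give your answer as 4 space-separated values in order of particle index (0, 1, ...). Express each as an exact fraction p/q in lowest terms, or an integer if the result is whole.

Collision at t=4/7: particles 0 and 1 swap velocities; positions: p0=23/7 p1=23/7 p2=34/7 p3=71/7; velocities now: v0=-3 v1=4 v2=-2 v3=2
Collision at t=5/6: particles 1 and 2 swap velocities; positions: p0=5/2 p1=13/3 p2=13/3 p3=32/3; velocities now: v0=-3 v1=-2 v2=4 v3=2
Advance to t=1 (no further collisions before then); velocities: v0=-3 v1=-2 v2=4 v3=2; positions = 2 4 5 11

Answer: 2 4 5 11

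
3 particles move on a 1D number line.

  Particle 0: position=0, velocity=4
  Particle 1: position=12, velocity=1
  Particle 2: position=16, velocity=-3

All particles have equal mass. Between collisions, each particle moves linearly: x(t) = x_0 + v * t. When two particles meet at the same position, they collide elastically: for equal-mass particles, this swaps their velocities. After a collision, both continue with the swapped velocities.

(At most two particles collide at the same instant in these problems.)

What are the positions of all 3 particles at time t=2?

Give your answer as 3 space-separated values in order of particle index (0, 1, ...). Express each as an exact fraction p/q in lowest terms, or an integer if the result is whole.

Collision at t=1: particles 1 and 2 swap velocities; positions: p0=4 p1=13 p2=13; velocities now: v0=4 v1=-3 v2=1
Advance to t=2 (no further collisions before then); velocities: v0=4 v1=-3 v2=1; positions = 8 10 14

Answer: 8 10 14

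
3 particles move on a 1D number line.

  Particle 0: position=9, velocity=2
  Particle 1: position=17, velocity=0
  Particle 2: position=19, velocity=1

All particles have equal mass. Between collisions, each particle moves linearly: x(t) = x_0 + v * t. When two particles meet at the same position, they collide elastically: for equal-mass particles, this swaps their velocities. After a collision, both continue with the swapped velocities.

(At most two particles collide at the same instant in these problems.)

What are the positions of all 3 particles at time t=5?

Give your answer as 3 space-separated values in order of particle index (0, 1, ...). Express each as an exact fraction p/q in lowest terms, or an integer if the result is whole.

Collision at t=4: particles 0 and 1 swap velocities; positions: p0=17 p1=17 p2=23; velocities now: v0=0 v1=2 v2=1
Advance to t=5 (no further collisions before then); velocities: v0=0 v1=2 v2=1; positions = 17 19 24

Answer: 17 19 24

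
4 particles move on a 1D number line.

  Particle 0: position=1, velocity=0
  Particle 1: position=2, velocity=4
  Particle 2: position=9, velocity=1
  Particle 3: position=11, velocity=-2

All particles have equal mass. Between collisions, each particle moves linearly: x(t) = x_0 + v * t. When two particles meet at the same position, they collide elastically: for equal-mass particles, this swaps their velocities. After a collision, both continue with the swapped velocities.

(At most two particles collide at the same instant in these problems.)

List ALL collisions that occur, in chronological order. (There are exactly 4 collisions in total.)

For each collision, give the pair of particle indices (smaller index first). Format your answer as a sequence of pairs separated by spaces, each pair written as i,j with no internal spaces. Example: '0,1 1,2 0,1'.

Collision at t=2/3: particles 2 and 3 swap velocities; positions: p0=1 p1=14/3 p2=29/3 p3=29/3; velocities now: v0=0 v1=4 v2=-2 v3=1
Collision at t=3/2: particles 1 and 2 swap velocities; positions: p0=1 p1=8 p2=8 p3=21/2; velocities now: v0=0 v1=-2 v2=4 v3=1
Collision at t=7/3: particles 2 and 3 swap velocities; positions: p0=1 p1=19/3 p2=34/3 p3=34/3; velocities now: v0=0 v1=-2 v2=1 v3=4
Collision at t=5: particles 0 and 1 swap velocities; positions: p0=1 p1=1 p2=14 p3=22; velocities now: v0=-2 v1=0 v2=1 v3=4

Answer: 2,3 1,2 2,3 0,1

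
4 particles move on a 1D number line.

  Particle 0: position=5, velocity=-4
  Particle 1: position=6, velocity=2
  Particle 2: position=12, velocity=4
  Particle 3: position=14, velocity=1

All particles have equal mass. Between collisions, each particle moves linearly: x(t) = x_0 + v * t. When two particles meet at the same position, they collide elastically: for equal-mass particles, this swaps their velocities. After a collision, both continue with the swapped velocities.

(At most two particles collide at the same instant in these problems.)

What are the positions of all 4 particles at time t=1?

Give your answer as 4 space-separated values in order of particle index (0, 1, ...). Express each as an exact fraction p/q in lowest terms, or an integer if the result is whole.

Collision at t=2/3: particles 2 and 3 swap velocities; positions: p0=7/3 p1=22/3 p2=44/3 p3=44/3; velocities now: v0=-4 v1=2 v2=1 v3=4
Advance to t=1 (no further collisions before then); velocities: v0=-4 v1=2 v2=1 v3=4; positions = 1 8 15 16

Answer: 1 8 15 16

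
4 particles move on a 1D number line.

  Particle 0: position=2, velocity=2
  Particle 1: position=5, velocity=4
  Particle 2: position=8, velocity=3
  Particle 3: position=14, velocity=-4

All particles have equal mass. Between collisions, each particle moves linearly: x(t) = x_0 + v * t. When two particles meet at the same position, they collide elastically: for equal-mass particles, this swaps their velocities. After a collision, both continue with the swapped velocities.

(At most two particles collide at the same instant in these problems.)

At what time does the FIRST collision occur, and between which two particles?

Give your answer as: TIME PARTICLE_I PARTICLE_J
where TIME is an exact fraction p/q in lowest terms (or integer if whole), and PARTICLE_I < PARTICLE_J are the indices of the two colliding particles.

Answer: 6/7 2 3

Derivation:
Pair (0,1): pos 2,5 vel 2,4 -> not approaching (rel speed -2 <= 0)
Pair (1,2): pos 5,8 vel 4,3 -> gap=3, closing at 1/unit, collide at t=3
Pair (2,3): pos 8,14 vel 3,-4 -> gap=6, closing at 7/unit, collide at t=6/7
Earliest collision: t=6/7 between 2 and 3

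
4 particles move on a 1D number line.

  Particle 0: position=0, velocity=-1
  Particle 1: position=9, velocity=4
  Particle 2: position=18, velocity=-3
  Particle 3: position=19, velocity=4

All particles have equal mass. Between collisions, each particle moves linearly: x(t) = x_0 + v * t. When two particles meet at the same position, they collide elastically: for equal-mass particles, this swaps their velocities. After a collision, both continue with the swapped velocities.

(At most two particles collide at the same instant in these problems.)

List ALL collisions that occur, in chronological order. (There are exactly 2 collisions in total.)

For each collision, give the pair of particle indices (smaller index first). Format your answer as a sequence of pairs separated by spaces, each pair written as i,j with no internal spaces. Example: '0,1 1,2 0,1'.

Collision at t=9/7: particles 1 and 2 swap velocities; positions: p0=-9/7 p1=99/7 p2=99/7 p3=169/7; velocities now: v0=-1 v1=-3 v2=4 v3=4
Collision at t=9: particles 0 and 1 swap velocities; positions: p0=-9 p1=-9 p2=45 p3=55; velocities now: v0=-3 v1=-1 v2=4 v3=4

Answer: 1,2 0,1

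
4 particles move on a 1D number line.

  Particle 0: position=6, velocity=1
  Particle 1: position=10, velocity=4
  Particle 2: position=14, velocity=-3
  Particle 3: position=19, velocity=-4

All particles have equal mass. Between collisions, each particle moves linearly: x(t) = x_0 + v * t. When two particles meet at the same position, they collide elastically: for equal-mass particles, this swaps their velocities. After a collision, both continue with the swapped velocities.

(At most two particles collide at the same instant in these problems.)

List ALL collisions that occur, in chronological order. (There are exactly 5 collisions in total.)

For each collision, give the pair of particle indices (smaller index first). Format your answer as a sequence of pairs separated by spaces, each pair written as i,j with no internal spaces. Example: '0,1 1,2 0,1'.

Answer: 1,2 2,3 0,1 1,2 0,1

Derivation:
Collision at t=4/7: particles 1 and 2 swap velocities; positions: p0=46/7 p1=86/7 p2=86/7 p3=117/7; velocities now: v0=1 v1=-3 v2=4 v3=-4
Collision at t=9/8: particles 2 and 3 swap velocities; positions: p0=57/8 p1=85/8 p2=29/2 p3=29/2; velocities now: v0=1 v1=-3 v2=-4 v3=4
Collision at t=2: particles 0 and 1 swap velocities; positions: p0=8 p1=8 p2=11 p3=18; velocities now: v0=-3 v1=1 v2=-4 v3=4
Collision at t=13/5: particles 1 and 2 swap velocities; positions: p0=31/5 p1=43/5 p2=43/5 p3=102/5; velocities now: v0=-3 v1=-4 v2=1 v3=4
Collision at t=5: particles 0 and 1 swap velocities; positions: p0=-1 p1=-1 p2=11 p3=30; velocities now: v0=-4 v1=-3 v2=1 v3=4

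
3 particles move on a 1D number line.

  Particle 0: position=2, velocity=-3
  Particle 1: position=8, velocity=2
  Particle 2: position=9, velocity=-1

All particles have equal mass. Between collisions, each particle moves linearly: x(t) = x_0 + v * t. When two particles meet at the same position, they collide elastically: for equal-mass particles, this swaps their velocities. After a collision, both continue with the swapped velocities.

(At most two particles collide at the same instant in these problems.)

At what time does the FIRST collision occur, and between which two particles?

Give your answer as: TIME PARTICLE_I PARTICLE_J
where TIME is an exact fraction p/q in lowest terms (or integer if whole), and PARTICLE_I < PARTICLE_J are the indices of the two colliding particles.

Answer: 1/3 1 2

Derivation:
Pair (0,1): pos 2,8 vel -3,2 -> not approaching (rel speed -5 <= 0)
Pair (1,2): pos 8,9 vel 2,-1 -> gap=1, closing at 3/unit, collide at t=1/3
Earliest collision: t=1/3 between 1 and 2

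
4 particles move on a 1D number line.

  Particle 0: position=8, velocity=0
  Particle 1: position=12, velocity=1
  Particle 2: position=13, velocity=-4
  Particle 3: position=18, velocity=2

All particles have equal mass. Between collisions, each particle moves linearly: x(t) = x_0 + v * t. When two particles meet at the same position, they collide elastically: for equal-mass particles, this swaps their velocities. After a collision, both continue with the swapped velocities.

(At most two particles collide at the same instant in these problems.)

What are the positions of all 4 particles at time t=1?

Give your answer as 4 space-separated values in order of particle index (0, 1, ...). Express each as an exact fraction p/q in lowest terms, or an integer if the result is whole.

Collision at t=1/5: particles 1 and 2 swap velocities; positions: p0=8 p1=61/5 p2=61/5 p3=92/5; velocities now: v0=0 v1=-4 v2=1 v3=2
Advance to t=1 (no further collisions before then); velocities: v0=0 v1=-4 v2=1 v3=2; positions = 8 9 13 20

Answer: 8 9 13 20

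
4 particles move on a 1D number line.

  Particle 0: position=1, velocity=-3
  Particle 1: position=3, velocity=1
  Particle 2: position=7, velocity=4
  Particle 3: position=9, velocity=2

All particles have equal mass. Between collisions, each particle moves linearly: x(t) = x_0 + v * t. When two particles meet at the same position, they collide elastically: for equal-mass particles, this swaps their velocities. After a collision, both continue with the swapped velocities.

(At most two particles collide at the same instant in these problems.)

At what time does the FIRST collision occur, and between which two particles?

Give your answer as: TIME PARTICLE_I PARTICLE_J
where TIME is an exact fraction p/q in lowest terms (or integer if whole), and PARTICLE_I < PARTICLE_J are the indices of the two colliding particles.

Pair (0,1): pos 1,3 vel -3,1 -> not approaching (rel speed -4 <= 0)
Pair (1,2): pos 3,7 vel 1,4 -> not approaching (rel speed -3 <= 0)
Pair (2,3): pos 7,9 vel 4,2 -> gap=2, closing at 2/unit, collide at t=1
Earliest collision: t=1 between 2 and 3

Answer: 1 2 3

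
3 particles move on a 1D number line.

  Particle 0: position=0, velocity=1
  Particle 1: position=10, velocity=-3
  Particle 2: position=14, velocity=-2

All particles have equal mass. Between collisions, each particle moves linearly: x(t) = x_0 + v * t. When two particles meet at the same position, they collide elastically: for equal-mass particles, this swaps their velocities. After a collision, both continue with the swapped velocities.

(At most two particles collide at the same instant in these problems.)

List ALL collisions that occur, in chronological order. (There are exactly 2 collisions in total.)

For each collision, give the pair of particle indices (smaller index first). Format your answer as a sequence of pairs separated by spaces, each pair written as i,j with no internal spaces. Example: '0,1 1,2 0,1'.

Answer: 0,1 1,2

Derivation:
Collision at t=5/2: particles 0 and 1 swap velocities; positions: p0=5/2 p1=5/2 p2=9; velocities now: v0=-3 v1=1 v2=-2
Collision at t=14/3: particles 1 and 2 swap velocities; positions: p0=-4 p1=14/3 p2=14/3; velocities now: v0=-3 v1=-2 v2=1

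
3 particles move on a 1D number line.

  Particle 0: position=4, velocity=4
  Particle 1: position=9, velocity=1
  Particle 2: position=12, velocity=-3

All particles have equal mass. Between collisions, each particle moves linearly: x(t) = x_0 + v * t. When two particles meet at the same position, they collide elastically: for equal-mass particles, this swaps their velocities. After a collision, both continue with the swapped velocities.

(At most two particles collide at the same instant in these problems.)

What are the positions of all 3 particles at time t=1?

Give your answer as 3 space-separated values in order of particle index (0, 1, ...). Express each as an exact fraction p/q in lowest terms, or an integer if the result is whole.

Collision at t=3/4: particles 1 and 2 swap velocities; positions: p0=7 p1=39/4 p2=39/4; velocities now: v0=4 v1=-3 v2=1
Advance to t=1 (no further collisions before then); velocities: v0=4 v1=-3 v2=1; positions = 8 9 10

Answer: 8 9 10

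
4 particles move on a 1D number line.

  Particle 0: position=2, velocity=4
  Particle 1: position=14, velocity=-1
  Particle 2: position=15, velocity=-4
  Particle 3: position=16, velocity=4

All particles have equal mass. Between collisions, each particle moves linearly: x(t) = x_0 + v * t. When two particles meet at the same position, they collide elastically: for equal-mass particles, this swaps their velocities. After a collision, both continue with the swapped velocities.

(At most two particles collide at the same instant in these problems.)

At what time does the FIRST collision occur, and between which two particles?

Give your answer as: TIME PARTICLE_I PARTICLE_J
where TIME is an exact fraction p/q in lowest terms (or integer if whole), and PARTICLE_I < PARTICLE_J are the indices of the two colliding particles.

Pair (0,1): pos 2,14 vel 4,-1 -> gap=12, closing at 5/unit, collide at t=12/5
Pair (1,2): pos 14,15 vel -1,-4 -> gap=1, closing at 3/unit, collide at t=1/3
Pair (2,3): pos 15,16 vel -4,4 -> not approaching (rel speed -8 <= 0)
Earliest collision: t=1/3 between 1 and 2

Answer: 1/3 1 2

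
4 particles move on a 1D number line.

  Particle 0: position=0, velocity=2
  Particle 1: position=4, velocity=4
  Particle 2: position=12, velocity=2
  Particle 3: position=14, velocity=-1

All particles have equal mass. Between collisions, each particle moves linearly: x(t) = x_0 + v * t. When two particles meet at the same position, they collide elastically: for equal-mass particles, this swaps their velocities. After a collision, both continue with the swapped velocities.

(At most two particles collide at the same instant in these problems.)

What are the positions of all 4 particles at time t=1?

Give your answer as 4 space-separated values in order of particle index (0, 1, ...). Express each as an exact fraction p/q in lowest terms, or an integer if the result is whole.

Answer: 2 8 13 14

Derivation:
Collision at t=2/3: particles 2 and 3 swap velocities; positions: p0=4/3 p1=20/3 p2=40/3 p3=40/3; velocities now: v0=2 v1=4 v2=-1 v3=2
Advance to t=1 (no further collisions before then); velocities: v0=2 v1=4 v2=-1 v3=2; positions = 2 8 13 14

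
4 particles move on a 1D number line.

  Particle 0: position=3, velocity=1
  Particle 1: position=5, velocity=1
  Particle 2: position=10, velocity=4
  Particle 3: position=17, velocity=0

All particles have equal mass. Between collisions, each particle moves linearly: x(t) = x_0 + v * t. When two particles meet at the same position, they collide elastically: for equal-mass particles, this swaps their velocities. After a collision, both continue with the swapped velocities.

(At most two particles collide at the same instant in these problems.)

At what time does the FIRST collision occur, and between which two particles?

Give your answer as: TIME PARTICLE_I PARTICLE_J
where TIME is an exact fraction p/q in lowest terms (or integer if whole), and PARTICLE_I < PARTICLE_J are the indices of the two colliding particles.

Answer: 7/4 2 3

Derivation:
Pair (0,1): pos 3,5 vel 1,1 -> not approaching (rel speed 0 <= 0)
Pair (1,2): pos 5,10 vel 1,4 -> not approaching (rel speed -3 <= 0)
Pair (2,3): pos 10,17 vel 4,0 -> gap=7, closing at 4/unit, collide at t=7/4
Earliest collision: t=7/4 between 2 and 3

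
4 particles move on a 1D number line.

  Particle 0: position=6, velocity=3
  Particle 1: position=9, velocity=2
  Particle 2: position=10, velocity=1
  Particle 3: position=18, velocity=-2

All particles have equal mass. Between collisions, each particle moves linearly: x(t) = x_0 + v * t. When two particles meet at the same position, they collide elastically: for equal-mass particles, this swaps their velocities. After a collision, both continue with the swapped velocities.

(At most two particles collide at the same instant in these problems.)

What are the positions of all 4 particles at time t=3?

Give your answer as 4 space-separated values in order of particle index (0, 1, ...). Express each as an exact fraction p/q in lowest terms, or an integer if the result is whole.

Collision at t=1: particles 1 and 2 swap velocities; positions: p0=9 p1=11 p2=11 p3=16; velocities now: v0=3 v1=1 v2=2 v3=-2
Collision at t=2: particles 0 and 1 swap velocities; positions: p0=12 p1=12 p2=13 p3=14; velocities now: v0=1 v1=3 v2=2 v3=-2
Collision at t=9/4: particles 2 and 3 swap velocities; positions: p0=49/4 p1=51/4 p2=27/2 p3=27/2; velocities now: v0=1 v1=3 v2=-2 v3=2
Collision at t=12/5: particles 1 and 2 swap velocities; positions: p0=62/5 p1=66/5 p2=66/5 p3=69/5; velocities now: v0=1 v1=-2 v2=3 v3=2
Collision at t=8/3: particles 0 and 1 swap velocities; positions: p0=38/3 p1=38/3 p2=14 p3=43/3; velocities now: v0=-2 v1=1 v2=3 v3=2
Collision at t=3: particles 2 and 3 swap velocities; positions: p0=12 p1=13 p2=15 p3=15; velocities now: v0=-2 v1=1 v2=2 v3=3
Advance to t=3 (no further collisions before then); velocities: v0=-2 v1=1 v2=2 v3=3; positions = 12 13 15 15

Answer: 12 13 15 15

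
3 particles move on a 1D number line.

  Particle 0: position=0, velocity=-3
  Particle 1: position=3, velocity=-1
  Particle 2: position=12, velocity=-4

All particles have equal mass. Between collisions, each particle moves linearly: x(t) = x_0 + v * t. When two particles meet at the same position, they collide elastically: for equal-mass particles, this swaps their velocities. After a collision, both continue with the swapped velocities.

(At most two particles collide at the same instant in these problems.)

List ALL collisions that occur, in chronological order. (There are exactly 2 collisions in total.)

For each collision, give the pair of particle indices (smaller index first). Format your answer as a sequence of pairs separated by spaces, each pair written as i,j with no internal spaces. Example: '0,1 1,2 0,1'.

Collision at t=3: particles 1 and 2 swap velocities; positions: p0=-9 p1=0 p2=0; velocities now: v0=-3 v1=-4 v2=-1
Collision at t=12: particles 0 and 1 swap velocities; positions: p0=-36 p1=-36 p2=-9; velocities now: v0=-4 v1=-3 v2=-1

Answer: 1,2 0,1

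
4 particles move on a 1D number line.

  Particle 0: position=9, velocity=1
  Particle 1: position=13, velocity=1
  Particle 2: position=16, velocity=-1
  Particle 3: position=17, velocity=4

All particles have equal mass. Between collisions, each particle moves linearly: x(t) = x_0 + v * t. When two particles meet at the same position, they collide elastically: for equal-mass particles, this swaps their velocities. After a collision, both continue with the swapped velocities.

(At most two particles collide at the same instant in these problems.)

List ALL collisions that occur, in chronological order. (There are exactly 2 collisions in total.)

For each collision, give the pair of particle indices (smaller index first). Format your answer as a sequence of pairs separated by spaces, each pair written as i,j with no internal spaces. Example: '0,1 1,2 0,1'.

Answer: 1,2 0,1

Derivation:
Collision at t=3/2: particles 1 and 2 swap velocities; positions: p0=21/2 p1=29/2 p2=29/2 p3=23; velocities now: v0=1 v1=-1 v2=1 v3=4
Collision at t=7/2: particles 0 and 1 swap velocities; positions: p0=25/2 p1=25/2 p2=33/2 p3=31; velocities now: v0=-1 v1=1 v2=1 v3=4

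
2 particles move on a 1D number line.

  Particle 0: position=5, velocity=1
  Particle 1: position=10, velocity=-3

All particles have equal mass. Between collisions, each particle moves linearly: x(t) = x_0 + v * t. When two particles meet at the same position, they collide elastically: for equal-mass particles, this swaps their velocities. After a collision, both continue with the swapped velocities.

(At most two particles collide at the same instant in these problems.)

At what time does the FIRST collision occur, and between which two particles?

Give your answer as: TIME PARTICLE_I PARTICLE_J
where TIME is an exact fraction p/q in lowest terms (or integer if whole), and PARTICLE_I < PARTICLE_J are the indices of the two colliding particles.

Pair (0,1): pos 5,10 vel 1,-3 -> gap=5, closing at 4/unit, collide at t=5/4
Earliest collision: t=5/4 between 0 and 1

Answer: 5/4 0 1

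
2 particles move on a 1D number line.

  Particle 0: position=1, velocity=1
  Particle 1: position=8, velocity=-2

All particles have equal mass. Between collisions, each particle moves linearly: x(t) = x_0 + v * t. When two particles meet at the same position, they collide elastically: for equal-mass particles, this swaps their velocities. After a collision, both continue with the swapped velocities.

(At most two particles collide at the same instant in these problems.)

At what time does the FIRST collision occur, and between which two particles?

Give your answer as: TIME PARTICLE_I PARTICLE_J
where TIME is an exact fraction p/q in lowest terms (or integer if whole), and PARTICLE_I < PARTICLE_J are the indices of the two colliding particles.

Pair (0,1): pos 1,8 vel 1,-2 -> gap=7, closing at 3/unit, collide at t=7/3
Earliest collision: t=7/3 between 0 and 1

Answer: 7/3 0 1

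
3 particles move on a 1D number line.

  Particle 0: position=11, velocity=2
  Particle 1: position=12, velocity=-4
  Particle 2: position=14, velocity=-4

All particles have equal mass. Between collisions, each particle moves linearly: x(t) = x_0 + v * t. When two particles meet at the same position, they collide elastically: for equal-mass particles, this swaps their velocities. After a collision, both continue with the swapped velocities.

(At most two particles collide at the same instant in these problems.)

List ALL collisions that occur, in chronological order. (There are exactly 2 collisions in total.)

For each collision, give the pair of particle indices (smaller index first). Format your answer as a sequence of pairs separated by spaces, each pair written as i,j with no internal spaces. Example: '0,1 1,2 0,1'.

Collision at t=1/6: particles 0 and 1 swap velocities; positions: p0=34/3 p1=34/3 p2=40/3; velocities now: v0=-4 v1=2 v2=-4
Collision at t=1/2: particles 1 and 2 swap velocities; positions: p0=10 p1=12 p2=12; velocities now: v0=-4 v1=-4 v2=2

Answer: 0,1 1,2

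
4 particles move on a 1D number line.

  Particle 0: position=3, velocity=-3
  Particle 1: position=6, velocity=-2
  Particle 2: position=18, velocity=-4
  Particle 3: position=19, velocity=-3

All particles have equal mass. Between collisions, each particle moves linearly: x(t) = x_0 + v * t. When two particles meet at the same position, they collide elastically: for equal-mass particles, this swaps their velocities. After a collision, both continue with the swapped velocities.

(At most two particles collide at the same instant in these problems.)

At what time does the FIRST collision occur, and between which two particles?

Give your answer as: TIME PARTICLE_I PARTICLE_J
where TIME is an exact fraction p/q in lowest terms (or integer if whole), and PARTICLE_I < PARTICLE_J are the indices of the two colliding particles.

Answer: 6 1 2

Derivation:
Pair (0,1): pos 3,6 vel -3,-2 -> not approaching (rel speed -1 <= 0)
Pair (1,2): pos 6,18 vel -2,-4 -> gap=12, closing at 2/unit, collide at t=6
Pair (2,3): pos 18,19 vel -4,-3 -> not approaching (rel speed -1 <= 0)
Earliest collision: t=6 between 1 and 2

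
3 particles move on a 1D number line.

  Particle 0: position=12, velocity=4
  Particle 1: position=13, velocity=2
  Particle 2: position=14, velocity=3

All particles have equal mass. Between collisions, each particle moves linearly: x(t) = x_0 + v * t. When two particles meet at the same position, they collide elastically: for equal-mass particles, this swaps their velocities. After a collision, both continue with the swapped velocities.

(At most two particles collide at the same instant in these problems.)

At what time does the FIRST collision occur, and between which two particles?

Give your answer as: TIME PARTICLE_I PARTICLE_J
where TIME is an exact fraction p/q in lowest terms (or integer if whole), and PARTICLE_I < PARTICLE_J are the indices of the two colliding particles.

Pair (0,1): pos 12,13 vel 4,2 -> gap=1, closing at 2/unit, collide at t=1/2
Pair (1,2): pos 13,14 vel 2,3 -> not approaching (rel speed -1 <= 0)
Earliest collision: t=1/2 between 0 and 1

Answer: 1/2 0 1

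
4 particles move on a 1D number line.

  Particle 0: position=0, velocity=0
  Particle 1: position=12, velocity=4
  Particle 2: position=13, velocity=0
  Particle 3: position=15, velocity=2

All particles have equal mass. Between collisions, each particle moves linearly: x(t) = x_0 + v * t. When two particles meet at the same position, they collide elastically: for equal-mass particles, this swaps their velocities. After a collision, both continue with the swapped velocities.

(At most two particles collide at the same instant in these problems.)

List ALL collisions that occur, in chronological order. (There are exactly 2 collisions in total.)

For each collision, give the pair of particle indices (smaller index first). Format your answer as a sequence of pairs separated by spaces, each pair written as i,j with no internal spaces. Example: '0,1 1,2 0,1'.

Collision at t=1/4: particles 1 and 2 swap velocities; positions: p0=0 p1=13 p2=13 p3=31/2; velocities now: v0=0 v1=0 v2=4 v3=2
Collision at t=3/2: particles 2 and 3 swap velocities; positions: p0=0 p1=13 p2=18 p3=18; velocities now: v0=0 v1=0 v2=2 v3=4

Answer: 1,2 2,3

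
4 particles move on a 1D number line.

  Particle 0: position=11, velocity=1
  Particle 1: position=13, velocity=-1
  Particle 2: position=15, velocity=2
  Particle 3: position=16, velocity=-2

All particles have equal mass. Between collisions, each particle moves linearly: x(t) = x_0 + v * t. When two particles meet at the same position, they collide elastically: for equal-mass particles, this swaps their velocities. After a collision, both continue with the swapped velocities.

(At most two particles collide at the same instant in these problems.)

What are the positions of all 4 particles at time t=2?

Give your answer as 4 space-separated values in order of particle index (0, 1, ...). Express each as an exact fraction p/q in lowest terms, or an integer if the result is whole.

Collision at t=1/4: particles 2 and 3 swap velocities; positions: p0=45/4 p1=51/4 p2=31/2 p3=31/2; velocities now: v0=1 v1=-1 v2=-2 v3=2
Collision at t=1: particles 0 and 1 swap velocities; positions: p0=12 p1=12 p2=14 p3=17; velocities now: v0=-1 v1=1 v2=-2 v3=2
Collision at t=5/3: particles 1 and 2 swap velocities; positions: p0=34/3 p1=38/3 p2=38/3 p3=55/3; velocities now: v0=-1 v1=-2 v2=1 v3=2
Advance to t=2 (no further collisions before then); velocities: v0=-1 v1=-2 v2=1 v3=2; positions = 11 12 13 19

Answer: 11 12 13 19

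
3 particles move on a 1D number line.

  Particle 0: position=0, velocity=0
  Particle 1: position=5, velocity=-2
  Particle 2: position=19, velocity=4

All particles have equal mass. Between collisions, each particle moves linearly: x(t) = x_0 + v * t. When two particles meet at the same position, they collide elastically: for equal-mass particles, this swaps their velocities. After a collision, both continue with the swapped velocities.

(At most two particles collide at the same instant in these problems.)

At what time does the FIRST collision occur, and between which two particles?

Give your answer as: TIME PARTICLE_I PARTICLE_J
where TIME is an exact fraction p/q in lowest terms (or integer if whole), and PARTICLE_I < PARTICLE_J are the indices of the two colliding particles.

Answer: 5/2 0 1

Derivation:
Pair (0,1): pos 0,5 vel 0,-2 -> gap=5, closing at 2/unit, collide at t=5/2
Pair (1,2): pos 5,19 vel -2,4 -> not approaching (rel speed -6 <= 0)
Earliest collision: t=5/2 between 0 and 1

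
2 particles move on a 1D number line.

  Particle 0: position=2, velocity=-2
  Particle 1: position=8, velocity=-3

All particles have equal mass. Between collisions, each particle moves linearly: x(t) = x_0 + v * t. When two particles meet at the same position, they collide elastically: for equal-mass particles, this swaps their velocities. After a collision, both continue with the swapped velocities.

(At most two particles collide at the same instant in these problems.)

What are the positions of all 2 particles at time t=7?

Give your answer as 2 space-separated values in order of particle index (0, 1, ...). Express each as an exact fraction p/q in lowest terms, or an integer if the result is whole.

Answer: -13 -12

Derivation:
Collision at t=6: particles 0 and 1 swap velocities; positions: p0=-10 p1=-10; velocities now: v0=-3 v1=-2
Advance to t=7 (no further collisions before then); velocities: v0=-3 v1=-2; positions = -13 -12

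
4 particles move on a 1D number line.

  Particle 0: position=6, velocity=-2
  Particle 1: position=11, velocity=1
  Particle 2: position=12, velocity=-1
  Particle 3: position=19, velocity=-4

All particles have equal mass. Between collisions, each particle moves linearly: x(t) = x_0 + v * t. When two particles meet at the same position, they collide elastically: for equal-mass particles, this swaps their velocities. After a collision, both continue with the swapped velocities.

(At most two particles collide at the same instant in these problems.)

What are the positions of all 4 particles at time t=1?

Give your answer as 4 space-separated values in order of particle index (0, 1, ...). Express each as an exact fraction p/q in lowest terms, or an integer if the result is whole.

Collision at t=1/2: particles 1 and 2 swap velocities; positions: p0=5 p1=23/2 p2=23/2 p3=17; velocities now: v0=-2 v1=-1 v2=1 v3=-4
Advance to t=1 (no further collisions before then); velocities: v0=-2 v1=-1 v2=1 v3=-4; positions = 4 11 12 15

Answer: 4 11 12 15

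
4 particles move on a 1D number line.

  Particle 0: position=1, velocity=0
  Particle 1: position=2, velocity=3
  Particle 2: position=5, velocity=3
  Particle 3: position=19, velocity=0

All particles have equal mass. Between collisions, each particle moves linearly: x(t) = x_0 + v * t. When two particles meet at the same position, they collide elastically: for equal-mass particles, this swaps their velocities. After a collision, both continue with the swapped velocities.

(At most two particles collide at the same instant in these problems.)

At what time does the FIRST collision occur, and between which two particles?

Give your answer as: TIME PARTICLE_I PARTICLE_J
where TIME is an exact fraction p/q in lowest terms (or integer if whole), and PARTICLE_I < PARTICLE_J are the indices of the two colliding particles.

Answer: 14/3 2 3

Derivation:
Pair (0,1): pos 1,2 vel 0,3 -> not approaching (rel speed -3 <= 0)
Pair (1,2): pos 2,5 vel 3,3 -> not approaching (rel speed 0 <= 0)
Pair (2,3): pos 5,19 vel 3,0 -> gap=14, closing at 3/unit, collide at t=14/3
Earliest collision: t=14/3 between 2 and 3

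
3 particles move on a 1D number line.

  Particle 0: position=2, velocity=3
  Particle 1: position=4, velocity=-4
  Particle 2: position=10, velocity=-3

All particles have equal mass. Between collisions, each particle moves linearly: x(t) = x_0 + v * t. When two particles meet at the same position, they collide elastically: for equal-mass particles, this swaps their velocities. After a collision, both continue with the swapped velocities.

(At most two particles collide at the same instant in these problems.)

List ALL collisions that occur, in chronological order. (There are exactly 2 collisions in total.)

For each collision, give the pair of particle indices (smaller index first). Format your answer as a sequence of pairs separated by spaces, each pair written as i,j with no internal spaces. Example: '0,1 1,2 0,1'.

Collision at t=2/7: particles 0 and 1 swap velocities; positions: p0=20/7 p1=20/7 p2=64/7; velocities now: v0=-4 v1=3 v2=-3
Collision at t=4/3: particles 1 and 2 swap velocities; positions: p0=-4/3 p1=6 p2=6; velocities now: v0=-4 v1=-3 v2=3

Answer: 0,1 1,2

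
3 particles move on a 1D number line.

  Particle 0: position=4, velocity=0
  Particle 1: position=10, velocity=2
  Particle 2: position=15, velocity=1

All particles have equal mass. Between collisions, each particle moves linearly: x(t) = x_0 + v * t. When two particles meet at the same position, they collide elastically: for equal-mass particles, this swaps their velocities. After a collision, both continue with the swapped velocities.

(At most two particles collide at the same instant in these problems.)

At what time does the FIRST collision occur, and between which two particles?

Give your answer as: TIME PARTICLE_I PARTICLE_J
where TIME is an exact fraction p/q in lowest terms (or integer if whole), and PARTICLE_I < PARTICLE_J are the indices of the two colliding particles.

Answer: 5 1 2

Derivation:
Pair (0,1): pos 4,10 vel 0,2 -> not approaching (rel speed -2 <= 0)
Pair (1,2): pos 10,15 vel 2,1 -> gap=5, closing at 1/unit, collide at t=5
Earliest collision: t=5 between 1 and 2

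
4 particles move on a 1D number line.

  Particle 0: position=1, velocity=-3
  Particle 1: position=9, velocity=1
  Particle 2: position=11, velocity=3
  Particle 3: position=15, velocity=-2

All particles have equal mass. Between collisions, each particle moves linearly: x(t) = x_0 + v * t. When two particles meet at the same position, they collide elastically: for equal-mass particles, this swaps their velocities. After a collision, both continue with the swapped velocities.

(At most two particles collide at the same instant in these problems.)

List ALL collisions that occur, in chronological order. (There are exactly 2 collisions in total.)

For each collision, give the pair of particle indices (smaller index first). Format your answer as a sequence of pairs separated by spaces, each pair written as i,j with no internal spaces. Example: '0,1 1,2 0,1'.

Collision at t=4/5: particles 2 and 3 swap velocities; positions: p0=-7/5 p1=49/5 p2=67/5 p3=67/5; velocities now: v0=-3 v1=1 v2=-2 v3=3
Collision at t=2: particles 1 and 2 swap velocities; positions: p0=-5 p1=11 p2=11 p3=17; velocities now: v0=-3 v1=-2 v2=1 v3=3

Answer: 2,3 1,2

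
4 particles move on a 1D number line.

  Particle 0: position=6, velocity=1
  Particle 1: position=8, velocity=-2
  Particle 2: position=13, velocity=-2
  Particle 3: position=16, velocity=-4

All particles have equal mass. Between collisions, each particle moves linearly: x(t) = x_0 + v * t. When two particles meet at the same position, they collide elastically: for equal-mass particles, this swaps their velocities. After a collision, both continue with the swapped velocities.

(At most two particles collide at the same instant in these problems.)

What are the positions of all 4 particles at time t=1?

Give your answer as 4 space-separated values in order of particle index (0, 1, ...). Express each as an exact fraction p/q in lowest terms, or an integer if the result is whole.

Answer: 6 7 11 12

Derivation:
Collision at t=2/3: particles 0 and 1 swap velocities; positions: p0=20/3 p1=20/3 p2=35/3 p3=40/3; velocities now: v0=-2 v1=1 v2=-2 v3=-4
Advance to t=1 (no further collisions before then); velocities: v0=-2 v1=1 v2=-2 v3=-4; positions = 6 7 11 12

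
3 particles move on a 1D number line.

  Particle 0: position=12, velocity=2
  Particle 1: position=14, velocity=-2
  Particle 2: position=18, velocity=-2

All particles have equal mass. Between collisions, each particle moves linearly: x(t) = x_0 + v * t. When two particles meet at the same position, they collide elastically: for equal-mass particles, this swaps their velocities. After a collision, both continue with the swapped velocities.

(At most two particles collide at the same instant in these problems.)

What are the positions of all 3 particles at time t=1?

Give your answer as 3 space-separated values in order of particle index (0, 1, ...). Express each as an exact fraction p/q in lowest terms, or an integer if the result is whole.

Answer: 12 14 16

Derivation:
Collision at t=1/2: particles 0 and 1 swap velocities; positions: p0=13 p1=13 p2=17; velocities now: v0=-2 v1=2 v2=-2
Advance to t=1 (no further collisions before then); velocities: v0=-2 v1=2 v2=-2; positions = 12 14 16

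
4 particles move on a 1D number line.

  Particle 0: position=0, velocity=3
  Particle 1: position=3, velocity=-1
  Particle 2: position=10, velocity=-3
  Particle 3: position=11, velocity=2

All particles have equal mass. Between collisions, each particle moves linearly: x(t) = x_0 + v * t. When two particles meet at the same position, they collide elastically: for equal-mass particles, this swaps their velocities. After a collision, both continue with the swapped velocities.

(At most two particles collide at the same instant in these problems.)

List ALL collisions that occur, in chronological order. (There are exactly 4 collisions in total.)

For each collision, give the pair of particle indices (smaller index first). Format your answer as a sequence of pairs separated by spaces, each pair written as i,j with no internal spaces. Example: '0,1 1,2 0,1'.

Collision at t=3/4: particles 0 and 1 swap velocities; positions: p0=9/4 p1=9/4 p2=31/4 p3=25/2; velocities now: v0=-1 v1=3 v2=-3 v3=2
Collision at t=5/3: particles 1 and 2 swap velocities; positions: p0=4/3 p1=5 p2=5 p3=43/3; velocities now: v0=-1 v1=-3 v2=3 v3=2
Collision at t=7/2: particles 0 and 1 swap velocities; positions: p0=-1/2 p1=-1/2 p2=21/2 p3=18; velocities now: v0=-3 v1=-1 v2=3 v3=2
Collision at t=11: particles 2 and 3 swap velocities; positions: p0=-23 p1=-8 p2=33 p3=33; velocities now: v0=-3 v1=-1 v2=2 v3=3

Answer: 0,1 1,2 0,1 2,3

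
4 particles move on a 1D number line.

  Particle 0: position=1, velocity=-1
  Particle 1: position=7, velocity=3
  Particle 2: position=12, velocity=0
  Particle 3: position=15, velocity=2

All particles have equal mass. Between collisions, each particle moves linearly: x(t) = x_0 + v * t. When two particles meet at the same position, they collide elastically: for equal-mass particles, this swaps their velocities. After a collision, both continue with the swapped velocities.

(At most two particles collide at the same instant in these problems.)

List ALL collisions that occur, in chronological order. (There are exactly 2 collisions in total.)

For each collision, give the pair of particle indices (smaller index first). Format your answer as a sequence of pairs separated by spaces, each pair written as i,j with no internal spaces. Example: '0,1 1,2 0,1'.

Answer: 1,2 2,3

Derivation:
Collision at t=5/3: particles 1 and 2 swap velocities; positions: p0=-2/3 p1=12 p2=12 p3=55/3; velocities now: v0=-1 v1=0 v2=3 v3=2
Collision at t=8: particles 2 and 3 swap velocities; positions: p0=-7 p1=12 p2=31 p3=31; velocities now: v0=-1 v1=0 v2=2 v3=3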